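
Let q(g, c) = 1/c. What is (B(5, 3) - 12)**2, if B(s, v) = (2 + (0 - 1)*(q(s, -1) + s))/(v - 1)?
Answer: 169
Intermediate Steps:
B(s, v) = (3 - s)/(-1 + v) (B(s, v) = (2 + (0 - 1)*(1/(-1) + s))/(v - 1) = (2 - (-1 + s))/(-1 + v) = (2 + (1 - s))/(-1 + v) = (3 - s)/(-1 + v))
(B(5, 3) - 12)**2 = ((3 - 1*5)/(-1 + 3) - 12)**2 = ((3 - 5)/2 - 12)**2 = ((1/2)*(-2) - 12)**2 = (-1 - 12)**2 = (-13)**2 = 169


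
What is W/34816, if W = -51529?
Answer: -51529/34816 ≈ -1.4800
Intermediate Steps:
W/34816 = -51529/34816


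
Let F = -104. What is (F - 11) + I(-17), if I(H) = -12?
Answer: -127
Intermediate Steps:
(F - 11) + I(-17) = (-104 - 11) - 12 = -115 - 12 = -127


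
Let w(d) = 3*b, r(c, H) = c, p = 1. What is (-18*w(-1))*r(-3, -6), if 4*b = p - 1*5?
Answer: -162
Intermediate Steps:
b = -1 (b = (1 - 1*5)/4 = (1 - 5)/4 = (¼)*(-4) = -1)
w(d) = -3 (w(d) = 3*(-1) = -3)
(-18*w(-1))*r(-3, -6) = -18*(-3)*(-3) = 54*(-3) = -162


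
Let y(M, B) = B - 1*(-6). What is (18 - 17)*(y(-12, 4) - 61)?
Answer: -51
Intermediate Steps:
y(M, B) = 6 + B (y(M, B) = B + 6 = 6 + B)
(18 - 17)*(y(-12, 4) - 61) = (18 - 17)*((6 + 4) - 61) = 1*(10 - 61) = 1*(-51) = -51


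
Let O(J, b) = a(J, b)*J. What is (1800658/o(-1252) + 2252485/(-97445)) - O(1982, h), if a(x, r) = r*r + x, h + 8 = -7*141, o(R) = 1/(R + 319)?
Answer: -71060242426829/19489 ≈ -3.6462e+9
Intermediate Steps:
o(R) = 1/(319 + R)
h = -995 (h = -8 - 7*141 = -8 - 987 = -995)
a(x, r) = x + r² (a(x, r) = r² + x = x + r²)
O(J, b) = J*(J + b²) (O(J, b) = (J + b²)*J = J*(J + b²))
(1800658/o(-1252) + 2252485/(-97445)) - O(1982, h) = (1800658/(1/(319 - 1252)) + 2252485/(-97445)) - 1982*(1982 + (-995)²) = (1800658/(1/(-933)) + 2252485*(-1/97445)) - 1982*(1982 + 990025) = (1800658/(-1/933) - 450497/19489) - 1982*992007 = (1800658*(-933) - 450497/19489) - 1*1966157874 = (-1680013914 - 450497/19489) - 1966157874 = -32741791620443/19489 - 1966157874 = -71060242426829/19489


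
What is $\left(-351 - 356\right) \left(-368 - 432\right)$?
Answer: $565600$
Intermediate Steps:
$\left(-351 - 356\right) \left(-368 - 432\right) = \left(-707\right) \left(-800\right) = 565600$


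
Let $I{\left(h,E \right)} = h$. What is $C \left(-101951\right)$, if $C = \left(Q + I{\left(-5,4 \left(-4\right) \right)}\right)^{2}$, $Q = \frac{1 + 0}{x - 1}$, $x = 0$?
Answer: $-3670236$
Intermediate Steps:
$Q = -1$ ($Q = \frac{1 + 0}{0 - 1} = 1 \frac{1}{-1} = 1 \left(-1\right) = -1$)
$C = 36$ ($C = \left(-1 - 5\right)^{2} = \left(-6\right)^{2} = 36$)
$C \left(-101951\right) = 36 \left(-101951\right) = -3670236$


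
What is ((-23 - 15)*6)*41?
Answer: -9348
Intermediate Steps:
((-23 - 15)*6)*41 = -38*6*41 = -228*41 = -9348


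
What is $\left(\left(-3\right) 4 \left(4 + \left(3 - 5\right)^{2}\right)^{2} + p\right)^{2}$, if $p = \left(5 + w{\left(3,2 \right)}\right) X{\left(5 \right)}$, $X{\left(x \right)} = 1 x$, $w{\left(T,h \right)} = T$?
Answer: $529984$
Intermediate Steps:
$X{\left(x \right)} = x$
$p = 40$ ($p = \left(5 + 3\right) 5 = 8 \cdot 5 = 40$)
$\left(\left(-3\right) 4 \left(4 + \left(3 - 5\right)^{2}\right)^{2} + p\right)^{2} = \left(\left(-3\right) 4 \left(4 + \left(3 - 5\right)^{2}\right)^{2} + 40\right)^{2} = \left(- 12 \left(4 + \left(-2\right)^{2}\right)^{2} + 40\right)^{2} = \left(- 12 \left(4 + 4\right)^{2} + 40\right)^{2} = \left(- 12 \cdot 8^{2} + 40\right)^{2} = \left(\left(-12\right) 64 + 40\right)^{2} = \left(-768 + 40\right)^{2} = \left(-728\right)^{2} = 529984$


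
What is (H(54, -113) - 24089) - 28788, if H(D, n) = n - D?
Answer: -53044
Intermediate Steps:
(H(54, -113) - 24089) - 28788 = ((-113 - 1*54) - 24089) - 28788 = ((-113 - 54) - 24089) - 28788 = (-167 - 24089) - 28788 = -24256 - 28788 = -53044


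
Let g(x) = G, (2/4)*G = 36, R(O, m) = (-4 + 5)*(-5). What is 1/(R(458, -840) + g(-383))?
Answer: 1/67 ≈ 0.014925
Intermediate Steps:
R(O, m) = -5 (R(O, m) = 1*(-5) = -5)
G = 72 (G = 2*36 = 72)
g(x) = 72
1/(R(458, -840) + g(-383)) = 1/(-5 + 72) = 1/67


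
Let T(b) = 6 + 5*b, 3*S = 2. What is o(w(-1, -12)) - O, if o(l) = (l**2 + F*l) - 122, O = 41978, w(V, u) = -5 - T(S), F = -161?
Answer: -356282/9 ≈ -39587.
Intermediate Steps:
S = 2/3 (S = (1/3)*2 = 2/3 ≈ 0.66667)
w(V, u) = -43/3 (w(V, u) = -5 - (6 + 5*(2/3)) = -5 - (6 + 10/3) = -5 - 1*28/3 = -5 - 28/3 = -43/3)
o(l) = -122 + l**2 - 161*l (o(l) = (l**2 - 161*l) - 122 = -122 + l**2 - 161*l)
o(w(-1, -12)) - O = (-122 + (-43/3)**2 - 161*(-43/3)) - 1*41978 = (-122 + 1849/9 + 6923/3) - 41978 = 21520/9 - 41978 = -356282/9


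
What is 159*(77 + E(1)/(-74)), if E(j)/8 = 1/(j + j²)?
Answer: 452673/37 ≈ 12234.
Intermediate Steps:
E(j) = 8/(j + j²)
159*(77 + E(1)/(-74)) = 159*(77 + (8/(1*(1 + 1)))/(-74)) = 159*(77 + (8*1/2)*(-1/74)) = 159*(77 + (8*1*(½))*(-1/74)) = 159*(77 + 4*(-1/74)) = 159*(77 - 2/37) = 159*(2847/37) = 452673/37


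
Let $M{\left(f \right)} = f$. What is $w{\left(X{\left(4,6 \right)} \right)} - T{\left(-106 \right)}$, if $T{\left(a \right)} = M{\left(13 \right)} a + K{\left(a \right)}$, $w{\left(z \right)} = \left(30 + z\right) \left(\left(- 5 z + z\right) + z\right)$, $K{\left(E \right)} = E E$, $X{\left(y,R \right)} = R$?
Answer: $-10506$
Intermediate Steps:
$K{\left(E \right)} = E^{2}$
$w{\left(z \right)} = - 3 z \left(30 + z\right)$ ($w{\left(z \right)} = \left(30 + z\right) \left(- 4 z + z\right) = \left(30 + z\right) \left(- 3 z\right) = - 3 z \left(30 + z\right)$)
$T{\left(a \right)} = a^{2} + 13 a$ ($T{\left(a \right)} = 13 a + a^{2} = a^{2} + 13 a$)
$w{\left(X{\left(4,6 \right)} \right)} - T{\left(-106 \right)} = \left(-3\right) 6 \left(30 + 6\right) - - 106 \left(13 - 106\right) = \left(-3\right) 6 \cdot 36 - \left(-106\right) \left(-93\right) = -648 - 9858 = -10506$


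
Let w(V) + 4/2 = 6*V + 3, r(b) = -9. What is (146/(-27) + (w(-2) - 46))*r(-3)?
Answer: 1685/3 ≈ 561.67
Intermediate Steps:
w(V) = 1 + 6*V (w(V) = -2 + (6*V + 3) = -2 + (3 + 6*V) = 1 + 6*V)
(146/(-27) + (w(-2) - 46))*r(-3) = (146/(-27) + ((1 + 6*(-2)) - 46))*(-9) = (146*(-1/27) + ((1 - 12) - 46))*(-9) = (-146/27 + (-11 - 46))*(-9) = (-146/27 - 57)*(-9) = -1685/27*(-9) = 1685/3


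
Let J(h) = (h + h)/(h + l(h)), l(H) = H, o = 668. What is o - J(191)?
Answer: 667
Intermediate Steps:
J(h) = 1 (J(h) = (h + h)/(h + h) = (2*h)/((2*h)) = (2*h)*(1/(2*h)) = 1)
o - J(191) = 668 - 1*1 = 668 - 1 = 667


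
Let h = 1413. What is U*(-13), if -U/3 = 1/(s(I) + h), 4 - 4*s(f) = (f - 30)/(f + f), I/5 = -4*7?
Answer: 4368/158351 ≈ 0.027584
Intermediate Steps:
I = -140 (I = 5*(-4*7) = 5*(-28) = -140)
s(f) = 1 - (-30 + f)/(8*f) (s(f) = 1 - (f - 30)/(4*(f + f)) = 1 - (-30 + f)/(4*(2*f)) = 1 - (-30 + f)*1/(2*f)/4 = 1 - (-30 + f)/(8*f))
U = -336/158351 (U = -3/((⅛)*(30 + 7*(-140))/(-140) + 1413) = -3/((⅛)*(-1/140)*(30 - 980) + 1413) = -3/((⅛)*(-1/140)*(-950) + 1413) = -3/(95/112 + 1413) = -3/158351/112 = -3*112/158351 = -336/158351 ≈ -0.0021219)
U*(-13) = -336/158351*(-13) = 4368/158351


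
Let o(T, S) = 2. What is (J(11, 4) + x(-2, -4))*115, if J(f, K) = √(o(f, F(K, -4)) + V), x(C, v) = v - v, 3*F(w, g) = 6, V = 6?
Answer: 230*√2 ≈ 325.27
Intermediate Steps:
F(w, g) = 2 (F(w, g) = (⅓)*6 = 2)
x(C, v) = 0
J(f, K) = 2*√2 (J(f, K) = √(2 + 6) = √8 = 2*√2)
(J(11, 4) + x(-2, -4))*115 = (2*√2 + 0)*115 = (2*√2)*115 = 230*√2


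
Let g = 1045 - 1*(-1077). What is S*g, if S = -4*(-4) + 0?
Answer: 33952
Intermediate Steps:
S = 16 (S = 16 + 0 = 16)
g = 2122 (g = 1045 + 1077 = 2122)
S*g = 16*2122 = 33952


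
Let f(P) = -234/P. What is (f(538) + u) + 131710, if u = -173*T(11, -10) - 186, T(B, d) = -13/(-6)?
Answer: 211674053/1614 ≈ 1.3115e+5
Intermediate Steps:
T(B, d) = 13/6 (T(B, d) = -13*(-⅙) = 13/6)
u = -3365/6 (u = -173*13/6 - 186 = -2249/6 - 186 = -3365/6 ≈ -560.83)
(f(538) + u) + 131710 = (-234/538 - 3365/6) + 131710 = (-234*1/538 - 3365/6) + 131710 = (-117/269 - 3365/6) + 131710 = -905887/1614 + 131710 = 211674053/1614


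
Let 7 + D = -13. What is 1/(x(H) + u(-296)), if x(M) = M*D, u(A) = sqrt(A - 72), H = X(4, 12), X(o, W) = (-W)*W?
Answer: -I/(-2880*I + 4*sqrt(23)) ≈ 0.00034721 - 2.3127e-6*I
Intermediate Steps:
D = -20 (D = -7 - 13 = -20)
X(o, W) = -W**2
H = -144 (H = -1*12**2 = -1*144 = -144)
u(A) = sqrt(-72 + A)
x(M) = -20*M (x(M) = M*(-20) = -20*M)
1/(x(H) + u(-296)) = 1/(-20*(-144) + sqrt(-72 - 296)) = 1/(2880 + sqrt(-368)) = 1/(2880 + 4*I*sqrt(23))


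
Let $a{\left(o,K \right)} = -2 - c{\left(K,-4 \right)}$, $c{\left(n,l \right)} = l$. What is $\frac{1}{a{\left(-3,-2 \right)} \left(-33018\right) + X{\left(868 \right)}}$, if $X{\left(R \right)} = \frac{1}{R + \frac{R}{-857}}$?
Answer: $- \frac{743008}{49065275431} \approx -1.5143 \cdot 10^{-5}$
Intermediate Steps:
$a{\left(o,K \right)} = 2$ ($a{\left(o,K \right)} = -2 - -4 = -2 + 4 = 2$)
$X{\left(R \right)} = \frac{857}{856 R}$ ($X{\left(R \right)} = \frac{1}{R + R \left(- \frac{1}{857}\right)} = \frac{1}{R - \frac{R}{857}} = \frac{1}{\frac{856}{857} R} = \frac{857}{856 R}$)
$\frac{1}{a{\left(-3,-2 \right)} \left(-33018\right) + X{\left(868 \right)}} = \frac{1}{2 \left(-33018\right) + \frac{857}{856 \cdot 868}} = \frac{1}{-66036 + \frac{857}{856} \cdot \frac{1}{868}} = \frac{1}{-66036 + \frac{857}{743008}} = \frac{1}{- \frac{49065275431}{743008}} = - \frac{743008}{49065275431}$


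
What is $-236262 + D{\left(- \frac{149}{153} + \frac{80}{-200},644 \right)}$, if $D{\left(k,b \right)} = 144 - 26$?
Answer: $-236144$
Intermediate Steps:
$D{\left(k,b \right)} = 118$ ($D{\left(k,b \right)} = 144 - 26 = 118$)
$-236262 + D{\left(- \frac{149}{153} + \frac{80}{-200},644 \right)} = -236262 + 118 = -236144$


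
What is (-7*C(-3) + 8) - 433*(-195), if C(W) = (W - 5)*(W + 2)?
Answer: 84387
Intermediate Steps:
C(W) = (-5 + W)*(2 + W)
(-7*C(-3) + 8) - 433*(-195) = (-7*(-10 + (-3)² - 3*(-3)) + 8) - 433*(-195) = (-7*(-10 + 9 + 9) + 8) + 84435 = (-7*8 + 8) + 84435 = (-56 + 8) + 84435 = -48 + 84435 = 84387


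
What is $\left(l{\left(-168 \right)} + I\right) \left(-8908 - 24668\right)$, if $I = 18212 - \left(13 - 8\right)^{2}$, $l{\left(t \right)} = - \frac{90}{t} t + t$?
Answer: $-601984104$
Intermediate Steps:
$l{\left(t \right)} = -90 + t$
$I = 18187$ ($I = 18212 - 5^{2} = 18212 - 25 = 18187$)
$\left(l{\left(-168 \right)} + I\right) \left(-8908 - 24668\right) = \left(\left(-90 - 168\right) + 18187\right) \left(-8908 - 24668\right) = \left(-258 + 18187\right) \left(-33576\right) = 17929 \left(-33576\right) = -601984104$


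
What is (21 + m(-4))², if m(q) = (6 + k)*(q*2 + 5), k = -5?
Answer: 324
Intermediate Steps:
m(q) = 5 + 2*q (m(q) = (6 - 5)*(q*2 + 5) = 1*(2*q + 5) = 1*(5 + 2*q) = 5 + 2*q)
(21 + m(-4))² = (21 + (5 + 2*(-4)))² = (21 + (5 - 8))² = (21 - 3)² = 18² = 324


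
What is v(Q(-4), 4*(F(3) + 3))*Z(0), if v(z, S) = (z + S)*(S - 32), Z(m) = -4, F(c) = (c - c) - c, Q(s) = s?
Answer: -512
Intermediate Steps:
F(c) = -c (F(c) = 0 - c = -c)
v(z, S) = (-32 + S)*(S + z) (v(z, S) = (S + z)*(-32 + S) = (-32 + S)*(S + z))
v(Q(-4), 4*(F(3) + 3))*Z(0) = ((4*(-1*3 + 3))² - 128*(-1*3 + 3) - 32*(-4) + (4*(-1*3 + 3))*(-4))*(-4) = ((4*(-3 + 3))² - 128*(-3 + 3) + 128 + (4*(-3 + 3))*(-4))*(-4) = ((4*0)² - 128*0 + 128 + (4*0)*(-4))*(-4) = (0² - 32*0 + 128 + 0*(-4))*(-4) = (0 + 0 + 128 + 0)*(-4) = 128*(-4) = -512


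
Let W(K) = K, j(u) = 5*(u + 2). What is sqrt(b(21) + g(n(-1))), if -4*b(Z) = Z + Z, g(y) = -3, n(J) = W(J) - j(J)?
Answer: 3*I*sqrt(6)/2 ≈ 3.6742*I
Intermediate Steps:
j(u) = 10 + 5*u (j(u) = 5*(2 + u) = 10 + 5*u)
n(J) = -10 - 4*J (n(J) = J - (10 + 5*J) = J + (-10 - 5*J) = -10 - 4*J)
b(Z) = -Z/2 (b(Z) = -(Z + Z)/4 = -Z/2)
sqrt(b(21) + g(n(-1))) = sqrt(-1/2*21 - 3) = sqrt(-21/2 - 3) = sqrt(-27/2) = 3*I*sqrt(6)/2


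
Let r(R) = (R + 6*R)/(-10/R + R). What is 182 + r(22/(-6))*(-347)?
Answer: -288267/31 ≈ -9298.9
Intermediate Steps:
r(R) = 7*R/(R - 10/R) (r(R) = (7*R)/(R - 10/R) = 7*R/(R - 10/R))
182 + r(22/(-6))*(-347) = 182 + (7*(22/(-6))**2/(-10 + (22/(-6))**2))*(-347) = 182 + (7*(22*(-1/6))**2/(-10 + (22*(-1/6))**2))*(-347) = 182 + (7*(-11/3)**2/(-10 + (-11/3)**2))*(-347) = 182 + (7*(121/9)/(-10 + 121/9))*(-347) = 182 + (7*(121/9)/(31/9))*(-347) = 182 + (7*(121/9)*(9/31))*(-347) = 182 + (847/31)*(-347) = 182 - 293909/31 = -288267/31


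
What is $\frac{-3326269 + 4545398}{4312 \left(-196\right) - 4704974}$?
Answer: $- \frac{1219129}{5550126} \approx -0.21966$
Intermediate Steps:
$\frac{-3326269 + 4545398}{4312 \left(-196\right) - 4704974} = \frac{1219129}{-845152 - 4704974} = \frac{1219129}{-5550126} = 1219129 \left(- \frac{1}{5550126}\right) = - \frac{1219129}{5550126}$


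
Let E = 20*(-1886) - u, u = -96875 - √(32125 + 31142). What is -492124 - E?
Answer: -551279 - √63267 ≈ -5.5153e+5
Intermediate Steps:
u = -96875 - √63267 ≈ -97127.
E = 59155 + √63267 (E = 20*(-1886) - (-96875 - √63267) = -37720 + (96875 + √63267) = 59155 + √63267 ≈ 59407.)
-492124 - E = -492124 - (59155 + √63267) = -492124 + (-59155 - √63267) = -551279 - √63267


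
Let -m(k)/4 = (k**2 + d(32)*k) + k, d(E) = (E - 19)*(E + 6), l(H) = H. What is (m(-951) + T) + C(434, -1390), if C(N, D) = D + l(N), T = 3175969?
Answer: 1440389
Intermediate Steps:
d(E) = (-19 + E)*(6 + E)
m(k) = -1980*k - 4*k**2 (m(k) = -4*((k**2 + (-114 + 32**2 - 13*32)*k) + k) = -4*((k**2 + (-114 + 1024 - 416)*k) + k) = -4*((k**2 + 494*k) + k) = -4*(k**2 + 495*k) = -1980*k - 4*k**2)
C(N, D) = D + N
(m(-951) + T) + C(434, -1390) = (-4*(-951)*(495 - 951) + 3175969) + (-1390 + 434) = (-4*(-951)*(-456) + 3175969) - 956 = (-1734624 + 3175969) - 956 = 1441345 - 956 = 1440389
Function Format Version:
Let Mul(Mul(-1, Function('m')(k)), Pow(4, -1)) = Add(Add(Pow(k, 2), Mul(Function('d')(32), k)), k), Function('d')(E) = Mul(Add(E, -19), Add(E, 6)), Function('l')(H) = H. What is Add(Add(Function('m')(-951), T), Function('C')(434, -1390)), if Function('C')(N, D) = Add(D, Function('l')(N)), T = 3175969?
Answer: 1440389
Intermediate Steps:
Function('d')(E) = Mul(Add(-19, E), Add(6, E))
Function('m')(k) = Add(Mul(-1980, k), Mul(-4, Pow(k, 2))) (Function('m')(k) = Mul(-4, Add(Add(Pow(k, 2), Mul(Add(-114, Pow(32, 2), Mul(-13, 32)), k)), k)) = Mul(-4, Add(Add(Pow(k, 2), Mul(Add(-114, 1024, -416), k)), k)) = Mul(-4, Add(Add(Pow(k, 2), Mul(494, k)), k)) = Mul(-4, Add(Pow(k, 2), Mul(495, k))) = Add(Mul(-1980, k), Mul(-4, Pow(k, 2))))
Function('C')(N, D) = Add(D, N)
Add(Add(Function('m')(-951), T), Function('C')(434, -1390)) = Add(Add(Mul(-4, -951, Add(495, -951)), 3175969), Add(-1390, 434)) = Add(Add(Mul(-4, -951, -456), 3175969), -956) = Add(Add(-1734624, 3175969), -956) = Add(1441345, -956) = 1440389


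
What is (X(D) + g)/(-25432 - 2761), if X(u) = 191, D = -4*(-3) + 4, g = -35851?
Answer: 35660/28193 ≈ 1.2649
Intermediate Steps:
D = 16 (D = 12 + 4 = 16)
(X(D) + g)/(-25432 - 2761) = (191 - 35851)/(-25432 - 2761) = -35660/(-28193) = -35660*(-1/28193) = 35660/28193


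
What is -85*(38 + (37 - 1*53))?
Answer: -1870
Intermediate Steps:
-85*(38 + (37 - 1*53)) = -85*(38 + (37 - 53)) = -85*(38 - 16) = -85*22 = -1870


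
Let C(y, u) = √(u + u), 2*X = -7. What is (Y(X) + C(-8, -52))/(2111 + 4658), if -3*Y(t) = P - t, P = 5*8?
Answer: -29/13538 + 2*I*√26/6769 ≈ -0.0021421 + 0.0015066*I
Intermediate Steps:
X = -7/2 (X = (½)*(-7) = -7/2 ≈ -3.5000)
P = 40
Y(t) = -40/3 + t/3 (Y(t) = -(40 - t)/3 = -40/3 + t/3)
C(y, u) = √2*√u (C(y, u) = √(2*u) = √2*√u)
(Y(X) + C(-8, -52))/(2111 + 4658) = ((-40/3 + (⅓)*(-7/2)) + √2*√(-52))/(2111 + 4658) = ((-40/3 - 7/6) + √2*(2*I*√13))/6769 = (-29/2 + 2*I*√26)*(1/6769) = -29/13538 + 2*I*√26/6769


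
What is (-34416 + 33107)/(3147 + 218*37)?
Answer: -1309/11213 ≈ -0.11674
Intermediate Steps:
(-34416 + 33107)/(3147 + 218*37) = -1309/(3147 + 8066) = -1309/11213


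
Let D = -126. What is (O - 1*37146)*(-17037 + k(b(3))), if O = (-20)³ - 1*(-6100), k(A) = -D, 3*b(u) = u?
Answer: 660306906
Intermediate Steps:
b(u) = u/3
k(A) = 126 (k(A) = -1*(-126) = 126)
O = -1900 (O = -8000 + 6100 = -1900)
(O - 1*37146)*(-17037 + k(b(3))) = (-1900 - 1*37146)*(-17037 + 126) = (-1900 - 37146)*(-16911) = -39046*(-16911) = 660306906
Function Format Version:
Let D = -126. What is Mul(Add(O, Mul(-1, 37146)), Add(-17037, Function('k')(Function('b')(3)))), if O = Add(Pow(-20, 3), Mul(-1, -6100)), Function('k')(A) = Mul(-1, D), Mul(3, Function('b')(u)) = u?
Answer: 660306906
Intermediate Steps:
Function('b')(u) = Mul(Rational(1, 3), u)
Function('k')(A) = 126 (Function('k')(A) = Mul(-1, -126) = 126)
O = -1900 (O = Add(-8000, 6100) = -1900)
Mul(Add(O, Mul(-1, 37146)), Add(-17037, Function('k')(Function('b')(3)))) = Mul(Add(-1900, Mul(-1, 37146)), Add(-17037, 126)) = Mul(Add(-1900, -37146), -16911) = Mul(-39046, -16911) = 660306906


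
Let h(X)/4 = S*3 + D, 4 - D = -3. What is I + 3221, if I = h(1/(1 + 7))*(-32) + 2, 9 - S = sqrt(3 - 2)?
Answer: -745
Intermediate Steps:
D = 7 (D = 4 - 1*(-3) = 4 + 3 = 7)
S = 8 (S = 9 - sqrt(3 - 2) = 9 - sqrt(1) = 9 - 1*1 = 9 - 1 = 8)
h(X) = 124 (h(X) = 4*(8*3 + 7) = 4*(24 + 7) = 4*31 = 124)
I = -3966 (I = 124*(-32) + 2 = -3968 + 2 = -3966)
I + 3221 = -3966 + 3221 = -745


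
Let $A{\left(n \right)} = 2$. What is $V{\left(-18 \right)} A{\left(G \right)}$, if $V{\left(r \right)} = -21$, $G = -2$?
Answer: $-42$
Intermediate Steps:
$V{\left(-18 \right)} A{\left(G \right)} = \left(-21\right) 2 = -42$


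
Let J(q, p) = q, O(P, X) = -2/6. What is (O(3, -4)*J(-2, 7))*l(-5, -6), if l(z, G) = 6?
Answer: 4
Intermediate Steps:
O(P, X) = -⅓ (O(P, X) = -2*⅙ = -⅓)
(O(3, -4)*J(-2, 7))*l(-5, -6) = -⅓*(-2)*6 = (⅔)*6 = 4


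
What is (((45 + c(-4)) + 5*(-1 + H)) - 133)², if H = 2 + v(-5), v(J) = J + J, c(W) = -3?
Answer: 18496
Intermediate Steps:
v(J) = 2*J
H = -8 (H = 2 + 2*(-5) = 2 - 10 = -8)
(((45 + c(-4)) + 5*(-1 + H)) - 133)² = (((45 - 3) + 5*(-1 - 8)) - 133)² = ((42 + 5*(-9)) - 133)² = ((42 - 45) - 133)² = (-3 - 133)² = (-136)² = 18496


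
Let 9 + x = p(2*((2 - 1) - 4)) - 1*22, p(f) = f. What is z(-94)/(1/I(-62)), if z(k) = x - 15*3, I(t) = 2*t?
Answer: 10168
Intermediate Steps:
x = -37 (x = -9 + (2*((2 - 1) - 4) - 1*22) = -9 + (2*(1 - 4) - 22) = -9 + (2*(-3) - 22) = -9 + (-6 - 22) = -9 - 28 = -37)
z(k) = -82 (z(k) = -37 - 15*3 = -37 - 45 = -82)
z(-94)/(1/I(-62)) = -82*2*(-62) = -82/(1/(-124)) = -82/(-1/124) = -82*(-124) = 10168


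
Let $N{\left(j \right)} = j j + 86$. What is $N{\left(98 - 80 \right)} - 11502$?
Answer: $-11092$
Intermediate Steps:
$N{\left(j \right)} = 86 + j^{2}$ ($N{\left(j \right)} = j^{2} + 86 = 86 + j^{2}$)
$N{\left(98 - 80 \right)} - 11502 = \left(86 + \left(98 - 80\right)^{2}\right) - 11502 = \left(86 + 18^{2}\right) - 11502 = \left(86 + 324\right) - 11502 = 410 - 11502 = -11092$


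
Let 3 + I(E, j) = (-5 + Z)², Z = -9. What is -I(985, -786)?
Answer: -193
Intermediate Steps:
I(E, j) = 193 (I(E, j) = -3 + (-5 - 9)² = -3 + (-14)² = -3 + 196 = 193)
-I(985, -786) = -1*193 = -193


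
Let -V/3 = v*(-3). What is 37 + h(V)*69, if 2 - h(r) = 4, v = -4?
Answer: -101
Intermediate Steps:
V = -36 (V = -(-12)*(-3) = -3*12 = -36)
h(r) = -2 (h(r) = 2 - 1*4 = 2 - 4 = -2)
37 + h(V)*69 = 37 - 2*69 = 37 - 138 = -101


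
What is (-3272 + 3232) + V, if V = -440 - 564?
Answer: -1044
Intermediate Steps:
V = -1004
(-3272 + 3232) + V = (-3272 + 3232) - 1004 = -40 - 1004 = -1044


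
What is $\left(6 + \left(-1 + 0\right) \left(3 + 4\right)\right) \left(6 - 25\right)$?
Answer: $19$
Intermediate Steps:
$\left(6 + \left(-1 + 0\right) \left(3 + 4\right)\right) \left(6 - 25\right) = \left(6 - 7\right) \left(6 - 25\right) = \left(6 - 7\right) \left(-19\right) = \left(-1\right) \left(-19\right) = 19$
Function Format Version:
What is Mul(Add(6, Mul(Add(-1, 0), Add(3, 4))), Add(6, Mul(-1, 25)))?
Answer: 19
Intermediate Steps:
Mul(Add(6, Mul(Add(-1, 0), Add(3, 4))), Add(6, Mul(-1, 25))) = Mul(Add(6, Mul(-1, 7)), Add(6, -25)) = Mul(Add(6, -7), -19) = Mul(-1, -19) = 19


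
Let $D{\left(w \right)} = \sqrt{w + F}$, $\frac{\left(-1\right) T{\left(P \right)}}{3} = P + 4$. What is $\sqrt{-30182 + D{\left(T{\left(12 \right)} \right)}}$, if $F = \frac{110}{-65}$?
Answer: $\frac{\sqrt{-5100758 + 13 i \sqrt{8398}}}{13} \approx 0.020288 + 173.73 i$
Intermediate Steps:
$T{\left(P \right)} = -12 - 3 P$ ($T{\left(P \right)} = - 3 \left(P + 4\right) = - 3 \left(4 + P\right) = -12 - 3 P$)
$F = - \frac{22}{13}$ ($F = 110 \left(- \frac{1}{65}\right) = - \frac{22}{13} \approx -1.6923$)
$D{\left(w \right)} = \sqrt{- \frac{22}{13} + w}$ ($D{\left(w \right)} = \sqrt{w - \frac{22}{13}} = \sqrt{- \frac{22}{13} + w}$)
$\sqrt{-30182 + D{\left(T{\left(12 \right)} \right)}} = \sqrt{-30182 + \frac{\sqrt{-286 + 169 \left(-12 - 36\right)}}{13}} = \sqrt{-30182 + \frac{\sqrt{-286 + 169 \left(-48\right)}}{13}} = \sqrt{-30182 + \frac{\sqrt{-286 - 8112}}{13}} = \sqrt{-30182 + \frac{\sqrt{-8398}}{13}} = \sqrt{-30182 + \frac{i \sqrt{8398}}{13}}$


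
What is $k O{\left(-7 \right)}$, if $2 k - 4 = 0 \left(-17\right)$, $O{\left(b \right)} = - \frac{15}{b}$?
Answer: $\frac{30}{7} \approx 4.2857$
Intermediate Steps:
$k = 2$ ($k = 2 + \frac{0 \left(-17\right)}{2} = 2 + \frac{1}{2} \cdot 0 = 2 + 0 = 2$)
$k O{\left(-7 \right)} = 2 \left(- \frac{15}{-7}\right) = 2 \left(\left(-15\right) \left(- \frac{1}{7}\right)\right) = 2 \cdot \frac{15}{7} = \frac{30}{7}$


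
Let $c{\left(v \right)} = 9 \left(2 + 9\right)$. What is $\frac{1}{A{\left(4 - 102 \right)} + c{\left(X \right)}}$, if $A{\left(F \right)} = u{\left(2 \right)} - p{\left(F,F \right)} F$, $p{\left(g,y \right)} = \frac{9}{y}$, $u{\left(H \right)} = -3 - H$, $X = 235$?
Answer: $\frac{1}{85} \approx 0.011765$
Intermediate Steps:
$c{\left(v \right)} = 99$ ($c{\left(v \right)} = 9 \cdot 11 = 99$)
$A{\left(F \right)} = -14$ ($A{\left(F \right)} = \left(-3 - 2\right) - \frac{9}{F} F = \left(-3 - 2\right) - 9 = -5 - 9 = -14$)
$\frac{1}{A{\left(4 - 102 \right)} + c{\left(X \right)}} = \frac{1}{-14 + 99} = \frac{1}{85}$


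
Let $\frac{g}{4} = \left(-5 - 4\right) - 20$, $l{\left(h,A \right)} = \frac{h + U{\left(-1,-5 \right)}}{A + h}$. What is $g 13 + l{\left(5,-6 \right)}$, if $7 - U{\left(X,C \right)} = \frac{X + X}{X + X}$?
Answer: $-1519$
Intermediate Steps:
$U{\left(X,C \right)} = 6$ ($U{\left(X,C \right)} = 7 - \frac{X + X}{X + X} = 7 - \frac{2 X}{2 X} = 7 - 2 X \frac{1}{2 X} = 7 - 1 = 6$)
$l{\left(h,A \right)} = \frac{6 + h}{A + h}$ ($l{\left(h,A \right)} = \frac{h + 6}{A + h} = \frac{6 + h}{A + h}$)
$g = -116$ ($g = 4 \left(\left(-5 - 4\right) - 20\right) = 4 \left(-9 - 20\right) = 4 \left(-29\right) = -116$)
$g 13 + l{\left(5,-6 \right)} = \left(-116\right) 13 + \frac{6 + 5}{-6 + 5} = -1508 + \frac{1}{-1} \cdot 11 = -1508 - 11 = -1519$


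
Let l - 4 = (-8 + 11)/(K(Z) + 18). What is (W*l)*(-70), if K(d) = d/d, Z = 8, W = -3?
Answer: 16590/19 ≈ 873.16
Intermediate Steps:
K(d) = 1
l = 79/19 (l = 4 + (-8 + 11)/(1 + 18) = 4 + 3/19 = 79/19 ≈ 4.1579)
(W*l)*(-70) = -3*79/19*(-70) = -237/19*(-70) = 16590/19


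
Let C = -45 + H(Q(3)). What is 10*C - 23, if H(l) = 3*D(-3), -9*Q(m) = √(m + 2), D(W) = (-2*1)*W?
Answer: -293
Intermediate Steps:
D(W) = -2*W
Q(m) = -√(2 + m)/9 (Q(m) = -√(m + 2)/9 = -√(2 + m)/9)
H(l) = 18 (H(l) = 3*(-2*(-3)) = 3*6 = 18)
C = -27 (C = -45 + 18 = -27)
10*C - 23 = 10*(-27) - 23 = -270 - 23 = -293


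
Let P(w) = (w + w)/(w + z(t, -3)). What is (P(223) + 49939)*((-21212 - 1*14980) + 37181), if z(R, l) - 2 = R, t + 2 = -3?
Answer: 5433084357/110 ≈ 4.9392e+7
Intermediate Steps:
t = -5 (t = -2 - 3 = -5)
z(R, l) = 2 + R
P(w) = 2*w/(-3 + w) (P(w) = (w + w)/(w + (2 - 5)) = (2*w)/(w - 3) = (2*w)/(-3 + w) = 2*w/(-3 + w))
(P(223) + 49939)*((-21212 - 1*14980) + 37181) = (2*223/(-3 + 223) + 49939)*((-21212 - 1*14980) + 37181) = (2*223/220 + 49939)*((-21212 - 14980) + 37181) = (2*223*(1/220) + 49939)*(-36192 + 37181) = (223/110 + 49939)*989 = (5493513/110)*989 = 5433084357/110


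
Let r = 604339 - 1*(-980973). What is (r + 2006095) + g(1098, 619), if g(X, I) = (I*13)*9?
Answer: 3663830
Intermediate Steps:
g(X, I) = 117*I (g(X, I) = (13*I)*9 = 117*I)
r = 1585312 (r = 604339 + 980973 = 1585312)
(r + 2006095) + g(1098, 619) = (1585312 + 2006095) + 117*619 = 3591407 + 72423 = 3663830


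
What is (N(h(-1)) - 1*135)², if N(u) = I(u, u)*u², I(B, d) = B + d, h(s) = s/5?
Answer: 284833129/15625 ≈ 18229.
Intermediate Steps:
h(s) = s/5 (h(s) = s*(⅕) = s/5)
N(u) = 2*u³ (N(u) = (u + u)*u² = (2*u)*u² = 2*u³)
(N(h(-1)) - 1*135)² = (2*((⅕)*(-1))³ - 1*135)² = (2*(-⅕)³ - 135)² = (2*(-1/125) - 135)² = (-2/125 - 135)² = (-16877/125)² = 284833129/15625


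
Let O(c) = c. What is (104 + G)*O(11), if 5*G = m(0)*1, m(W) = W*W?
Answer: 1144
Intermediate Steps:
m(W) = W²
G = 0 (G = (0²*1)/5 = (0*1)/5 = (⅕)*0 = 0)
(104 + G)*O(11) = (104 + 0)*11 = 104*11 = 1144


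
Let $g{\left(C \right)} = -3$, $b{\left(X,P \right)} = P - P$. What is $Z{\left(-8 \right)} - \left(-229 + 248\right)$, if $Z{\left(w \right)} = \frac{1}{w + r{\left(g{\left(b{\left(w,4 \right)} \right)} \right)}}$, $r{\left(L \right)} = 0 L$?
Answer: $- \frac{153}{8} \approx -19.125$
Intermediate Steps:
$b{\left(X,P \right)} = 0$
$r{\left(L \right)} = 0$
$Z{\left(w \right)} = \frac{1}{w}$ ($Z{\left(w \right)} = \frac{1}{w + 0} = \frac{1}{w}$)
$Z{\left(-8 \right)} - \left(-229 + 248\right) = \frac{1}{-8} - \left(-229 + 248\right) = - \frac{1}{8} - 19 = - \frac{153}{8}$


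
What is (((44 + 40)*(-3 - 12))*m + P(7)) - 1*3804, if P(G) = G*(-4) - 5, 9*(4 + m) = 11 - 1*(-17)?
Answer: -2717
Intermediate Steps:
m = -8/9 (m = -4 + (11 - 1*(-17))/9 = -4 + (11 + 17)/9 = -4 + (1/9)*28 = -4 + 28/9 = -8/9 ≈ -0.88889)
P(G) = -5 - 4*G (P(G) = -4*G - 5 = -5 - 4*G)
(((44 + 40)*(-3 - 12))*m + P(7)) - 1*3804 = (((44 + 40)*(-3 - 12))*(-8/9) + (-5 - 4*7)) - 1*3804 = ((84*(-15))*(-8/9) + (-5 - 28)) - 3804 = (-1260*(-8/9) - 33) - 3804 = (1120 - 33) - 3804 = 1087 - 3804 = -2717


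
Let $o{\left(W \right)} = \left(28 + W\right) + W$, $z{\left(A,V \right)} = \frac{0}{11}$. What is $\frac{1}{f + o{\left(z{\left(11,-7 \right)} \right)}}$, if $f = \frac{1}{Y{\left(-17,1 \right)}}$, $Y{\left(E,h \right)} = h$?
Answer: $\frac{1}{29} \approx 0.034483$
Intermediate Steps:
$z{\left(A,V \right)} = 0$ ($z{\left(A,V \right)} = 0 \cdot \frac{1}{11} = 0$)
$o{\left(W \right)} = 28 + 2 W$
$f = 1$ ($f = 1^{-1} = 1$)
$\frac{1}{f + o{\left(z{\left(11,-7 \right)} \right)}} = \frac{1}{1 + \left(28 + 2 \cdot 0\right)} = \frac{1}{1 + \left(28 + 0\right)} = \frac{1}{1 + 28} = \frac{1}{29}$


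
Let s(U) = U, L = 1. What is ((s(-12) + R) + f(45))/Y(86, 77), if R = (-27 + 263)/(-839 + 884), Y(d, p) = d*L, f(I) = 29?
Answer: 1001/3870 ≈ 0.25866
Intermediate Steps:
Y(d, p) = d (Y(d, p) = d*1 = d)
R = 236/45 ≈ 5.2444
((s(-12) + R) + f(45))/Y(86, 77) = ((-12 + 236/45) + 29)/86 = (-304/45 + 29)*(1/86) = (1001/45)*(1/86) = 1001/3870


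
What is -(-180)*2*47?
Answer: 16920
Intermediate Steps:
-(-180)*2*47 = -30*(-12)*47 = 360*47 = 16920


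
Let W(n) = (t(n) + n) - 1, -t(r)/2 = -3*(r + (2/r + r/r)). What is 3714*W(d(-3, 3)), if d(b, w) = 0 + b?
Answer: -74280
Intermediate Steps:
t(r) = 6 + 6*r + 12/r (t(r) = -(-6)*(r + (2/r + r/r)) = -(-6)*(r + (2/r + 1)) = -(-6)*(r + (1 + 2/r)) = -(-6)*(1 + r + 2/r) = -2*(-3 - 6/r - 3*r) = 6 + 6*r + 12/r)
d(b, w) = b
W(n) = 5 + 7*n + 12/n (W(n) = ((6 + 6*n + 12/n) + n) - 1 = (6 + 7*n + 12/n) - 1 = 5 + 7*n + 12/n)
3714*W(d(-3, 3)) = 3714*(5 + 7*(-3) + 12/(-3)) = 3714*(5 - 21 + 12*(-⅓)) = 3714*(5 - 21 - 4) = 3714*(-20) = -74280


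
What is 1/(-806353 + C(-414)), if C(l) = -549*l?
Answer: -1/579067 ≈ -1.7269e-6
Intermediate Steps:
1/(-806353 + C(-414)) = 1/(-806353 - 549*(-414)) = 1/(-806353 + 227286) = 1/(-579067) = -1/579067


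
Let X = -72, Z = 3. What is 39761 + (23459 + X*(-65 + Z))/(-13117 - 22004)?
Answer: 1396418158/35121 ≈ 39760.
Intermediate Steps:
39761 + (23459 + X*(-65 + Z))/(-13117 - 22004) = 39761 + (23459 - 72*(-65 + 3))/(-13117 - 22004) = 39761 + (23459 - 72*(-62))/(-35121) = 39761 + (23459 + 4464)*(-1/35121) = 39761 + 27923*(-1/35121) = 39761 - 27923/35121 = 1396418158/35121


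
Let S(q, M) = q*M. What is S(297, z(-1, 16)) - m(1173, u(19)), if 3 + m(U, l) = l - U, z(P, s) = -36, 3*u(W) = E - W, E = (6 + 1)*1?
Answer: -9512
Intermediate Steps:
E = 7 (E = 7*1 = 7)
u(W) = 7/3 - W/3 (u(W) = (7 - W)/3 = 7/3 - W/3)
S(q, M) = M*q
m(U, l) = -3 + l - U (m(U, l) = -3 + (l - U) = -3 + l - U)
S(297, z(-1, 16)) - m(1173, u(19)) = -36*297 - (-3 + (7/3 - ⅓*19) - 1*1173) = -10692 - (-3 + (7/3 - 19/3) - 1173) = -10692 - (-3 - 4 - 1173) = -10692 - 1*(-1180) = -10692 + 1180 = -9512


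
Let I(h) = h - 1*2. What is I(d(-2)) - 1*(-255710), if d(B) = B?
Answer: 255706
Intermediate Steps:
I(h) = -2 + h (I(h) = h - 2 = -2 + h)
I(d(-2)) - 1*(-255710) = (-2 - 2) - 1*(-255710) = -4 + 255710 = 255706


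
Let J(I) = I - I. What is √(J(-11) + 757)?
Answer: √757 ≈ 27.514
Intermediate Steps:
J(I) = 0
√(J(-11) + 757) = √(0 + 757) = √757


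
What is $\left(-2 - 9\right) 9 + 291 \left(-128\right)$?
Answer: $-37347$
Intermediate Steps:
$\left(-2 - 9\right) 9 + 291 \left(-128\right) = \left(-11\right) 9 - 37248 = -99 - 37248 = -37347$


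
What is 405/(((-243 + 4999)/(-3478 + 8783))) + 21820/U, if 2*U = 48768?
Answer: 3280838095/7248144 ≈ 452.65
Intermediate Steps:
U = 24384 (U = (1/2)*48768 = 24384)
405/(((-243 + 4999)/(-3478 + 8783))) + 21820/U = 405/(((-243 + 4999)/(-3478 + 8783))) + 21820/24384 = 405/((4756/5305)) + 21820*(1/24384) = 405/((4756*(1/5305))) + 5455/6096 = 405/(4756/5305) + 5455/6096 = 405*(5305/4756) + 5455/6096 = 2148525/4756 + 5455/6096 = 3280838095/7248144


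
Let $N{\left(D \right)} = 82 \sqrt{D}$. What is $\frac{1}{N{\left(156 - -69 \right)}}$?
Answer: $\frac{1}{1230} \approx 0.00081301$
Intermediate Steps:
$\frac{1}{N{\left(156 - -69 \right)}} = \frac{1}{82 \sqrt{156 - -69}} = \frac{1}{82 \sqrt{156 + 69}} = \frac{1}{82 \sqrt{225}} = \frac{1}{82 \cdot 15} = \frac{1}{1230}$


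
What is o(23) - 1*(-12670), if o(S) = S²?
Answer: 13199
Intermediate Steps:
o(23) - 1*(-12670) = 23² - 1*(-12670) = 529 + 12670 = 13199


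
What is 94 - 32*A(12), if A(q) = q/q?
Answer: 62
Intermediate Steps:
A(q) = 1
94 - 32*A(12) = 94 - 32*1 = 94 - 32 = 62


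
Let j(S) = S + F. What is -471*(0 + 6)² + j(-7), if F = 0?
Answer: -16963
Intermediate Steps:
j(S) = S (j(S) = S + 0 = S)
-471*(0 + 6)² + j(-7) = -471*(0 + 6)² - 7 = -471*6² - 7 = -471*36 - 7 = -16956 - 7 = -16963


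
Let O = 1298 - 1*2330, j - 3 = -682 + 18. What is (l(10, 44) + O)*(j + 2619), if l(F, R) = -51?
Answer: -2120514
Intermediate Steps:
j = -661 (j = 3 + (-682 + 18) = 3 - 664 = -661)
O = -1032 (O = 1298 - 2330 = -1032)
(l(10, 44) + O)*(j + 2619) = (-51 - 1032)*(-661 + 2619) = -1083*1958 = -2120514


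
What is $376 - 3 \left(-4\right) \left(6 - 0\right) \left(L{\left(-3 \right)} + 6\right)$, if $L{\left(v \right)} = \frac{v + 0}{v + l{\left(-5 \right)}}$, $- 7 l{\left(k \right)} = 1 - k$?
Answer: $864$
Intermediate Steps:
$l{\left(k \right)} = - \frac{1}{7} + \frac{k}{7}$ ($l{\left(k \right)} = - \frac{1 - k}{7} = - \frac{1}{7} + \frac{k}{7}$)
$L{\left(v \right)} = \frac{v}{- \frac{6}{7} + v}$ ($L{\left(v \right)} = \frac{v + 0}{v + \left(- \frac{1}{7} + \frac{1}{7} \left(-5\right)\right)} = \frac{v}{v - \frac{6}{7}} = \frac{v}{- \frac{6}{7} + v}$)
$376 - 3 \left(-4\right) \left(6 - 0\right) \left(L{\left(-3 \right)} + 6\right) = 376 - 3 \left(-4\right) \left(6 - 0\right) \left(7 \left(-3\right) \frac{1}{-6 + 7 \left(-3\right)} + 6\right) = 376 - - 12 \left(6 + 0\right) \left(7 \left(-3\right) \frac{1}{-6 - 21} + 6\right) = 376 - - 12 \cdot 6 \left(7 \left(-3\right) \frac{1}{-27} + 6\right) = 376 - - 12 \cdot 6 \left(7 \left(-3\right) \left(- \frac{1}{27}\right) + 6\right) = 376 - - 12 \cdot 6 \left(\frac{7}{9} + 6\right) = 376 - - 12 \cdot 6 \cdot \frac{61}{9} = 376 - \left(-12\right) \frac{122}{3} = 376 - -488 = 376 + 488 = 864$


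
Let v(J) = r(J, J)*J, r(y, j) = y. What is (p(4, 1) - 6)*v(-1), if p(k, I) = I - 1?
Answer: -6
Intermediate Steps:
p(k, I) = -1 + I
v(J) = J² (v(J) = J*J = J²)
(p(4, 1) - 6)*v(-1) = ((-1 + 1) - 6)*(-1)² = (0 - 6)*1 = -6*1 = -6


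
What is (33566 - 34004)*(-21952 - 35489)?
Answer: 25159158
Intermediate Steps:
(33566 - 34004)*(-21952 - 35489) = -438*(-57441) = 25159158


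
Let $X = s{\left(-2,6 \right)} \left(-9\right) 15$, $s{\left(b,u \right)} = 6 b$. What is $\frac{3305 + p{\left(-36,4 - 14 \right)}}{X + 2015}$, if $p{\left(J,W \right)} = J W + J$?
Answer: $\frac{3629}{3635} \approx 0.99835$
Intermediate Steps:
$X = 1620$ ($X = 6 \left(-2\right) \left(-9\right) 15 = \left(-12\right) \left(-9\right) 15 = 108 \cdot 15 = 1620$)
$p{\left(J,W \right)} = J + J W$
$\frac{3305 + p{\left(-36,4 - 14 \right)}}{X + 2015} = \frac{3305 - 36 \left(1 + \left(4 - 14\right)\right)}{1620 + 2015} = \frac{3305 - 36 \left(1 - 10\right)}{3635} = \left(3305 - -324\right) \frac{1}{3635} = \left(3305 + 324\right) \frac{1}{3635} = 3629 \cdot \frac{1}{3635} = \frac{3629}{3635}$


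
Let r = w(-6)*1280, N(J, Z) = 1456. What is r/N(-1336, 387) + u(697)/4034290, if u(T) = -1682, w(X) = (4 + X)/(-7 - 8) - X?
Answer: 228385219/42360045 ≈ 5.3915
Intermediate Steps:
w(X) = -4/15 - 16*X/15 (w(X) = (4 + X)/(-15) - X = (4 + X)*(-1/15) - X = (-4/15 - X/15) - X = -4/15 - 16*X/15)
r = 23552/3 (r = (-4/15 - 16/15*(-6))*1280 = (-4/15 + 32/5)*1280 = (92/15)*1280 = 23552/3 ≈ 7850.7)
r/N(-1336, 387) + u(697)/4034290 = (23552/3)/1456 - 1682/4034290 = (23552/3)*(1/1456) - 1682*1/4034290 = 1472/273 - 841/2017145 = 228385219/42360045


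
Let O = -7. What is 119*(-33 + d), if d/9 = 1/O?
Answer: -4080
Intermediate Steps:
d = -9/7 (d = 9/(-7) = 9*(-⅐) = -9/7 ≈ -1.2857)
119*(-33 + d) = 119*(-33 - 9/7) = 119*(-240/7) = -4080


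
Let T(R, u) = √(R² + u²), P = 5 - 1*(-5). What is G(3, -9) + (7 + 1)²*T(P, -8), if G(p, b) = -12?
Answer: -12 + 128*√41 ≈ 807.60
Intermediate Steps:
P = 10 (P = 5 + 5 = 10)
G(3, -9) + (7 + 1)²*T(P, -8) = -12 + (7 + 1)²*√(10² + (-8)²) = -12 + 8²*√(100 + 64) = -12 + 64*√164 = -12 + 64*(2*√41) = -12 + 128*√41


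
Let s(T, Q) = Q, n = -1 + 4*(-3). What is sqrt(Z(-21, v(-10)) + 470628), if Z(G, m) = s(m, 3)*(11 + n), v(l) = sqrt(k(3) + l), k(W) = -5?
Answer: sqrt(470622) ≈ 686.02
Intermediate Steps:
n = -13 (n = -1 - 12 = -13)
v(l) = sqrt(-5 + l)
Z(G, m) = -6 (Z(G, m) = 3*(11 - 13) = 3*(-2) = -6)
sqrt(Z(-21, v(-10)) + 470628) = sqrt(-6 + 470628) = sqrt(470622)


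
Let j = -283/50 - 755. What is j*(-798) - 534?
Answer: 15161817/25 ≈ 6.0647e+5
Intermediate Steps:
j = -38033/50 (j = -283*1/50 - 755 = -283/50 - 755 = -38033/50 ≈ -760.66)
j*(-798) - 534 = -38033/50*(-798) - 534 = 15175167/25 - 534 = 15161817/25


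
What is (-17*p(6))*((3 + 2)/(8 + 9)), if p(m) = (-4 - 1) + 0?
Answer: 25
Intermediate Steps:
p(m) = -5 (p(m) = -5 + 0 = -5)
(-17*p(6))*((3 + 2)/(8 + 9)) = (-17*(-5))*((3 + 2)/(8 + 9)) = 85*(5/17) = 25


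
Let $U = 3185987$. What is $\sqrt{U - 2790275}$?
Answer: $24 \sqrt{687} \approx 629.06$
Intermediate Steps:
$\sqrt{U - 2790275} = \sqrt{3185987 - 2790275} = \sqrt{395712} = 24 \sqrt{687}$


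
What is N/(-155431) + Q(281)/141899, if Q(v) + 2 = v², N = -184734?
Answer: 2263896835/1297382557 ≈ 1.7450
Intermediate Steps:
Q(v) = -2 + v²
N/(-155431) + Q(281)/141899 = -184734/(-155431) + (-2 + 281²)/141899 = -184734*(-1/155431) + (-2 + 78961)*(1/141899) = 184734/155431 + 78959*(1/141899) = 184734/155431 + 78959/141899 = 2263896835/1297382557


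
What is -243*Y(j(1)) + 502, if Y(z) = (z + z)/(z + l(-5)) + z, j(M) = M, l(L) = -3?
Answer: 502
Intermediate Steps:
Y(z) = z + 2*z/(-3 + z) (Y(z) = (z + z)/(z - 3) + z = (2*z)/(-3 + z) + z = 2*z/(-3 + z) + z = z + 2*z/(-3 + z))
-243*Y(j(1)) + 502 = -243*(-1 + 1)/(-3 + 1) + 502 = -243*0/(-2) + 502 = -243*(-1)*0/2 + 502 = -243*0 + 502 = 0 + 502 = 502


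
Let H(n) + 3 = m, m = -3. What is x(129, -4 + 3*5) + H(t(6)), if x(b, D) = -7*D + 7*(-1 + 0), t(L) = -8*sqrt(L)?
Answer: -90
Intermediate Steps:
H(n) = -6 (H(n) = -3 - 3 = -6)
x(b, D) = -7 - 7*D (x(b, D) = -7*D + 7*(-1) = -7*D - 7 = -7 - 7*D)
x(129, -4 + 3*5) + H(t(6)) = (-7 - 7*(-4 + 3*5)) - 6 = (-7 - 7*(-4 + 15)) - 6 = (-7 - 7*11) - 6 = (-7 - 77) - 6 = -84 - 6 = -90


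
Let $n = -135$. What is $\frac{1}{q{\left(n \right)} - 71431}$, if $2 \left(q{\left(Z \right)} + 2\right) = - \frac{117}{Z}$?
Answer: $- \frac{30}{2142977} \approx -1.3999 \cdot 10^{-5}$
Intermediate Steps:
$q{\left(Z \right)} = -2 - \frac{117}{2 Z}$ ($q{\left(Z \right)} = -2 + \frac{\left(-117\right) \frac{1}{Z}}{2} = -2 - \frac{117}{2 Z}$)
$\frac{1}{q{\left(n \right)} - 71431} = \frac{1}{\left(-2 - \frac{117}{2 \left(-135\right)}\right) - 71431} = \frac{1}{\left(-2 - - \frac{13}{30}\right) - 71431} = \frac{1}{\left(-2 + \frac{13}{30}\right) - 71431} = \frac{1}{- \frac{47}{30} - 71431} = \frac{1}{- \frac{2142977}{30}} = - \frac{30}{2142977}$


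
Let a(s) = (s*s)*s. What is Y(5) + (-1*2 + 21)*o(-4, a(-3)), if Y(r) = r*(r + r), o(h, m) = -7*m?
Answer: 3641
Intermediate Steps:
a(s) = s³ (a(s) = s²*s = s³)
Y(r) = 2*r² (Y(r) = r*(2*r) = 2*r²)
Y(5) + (-1*2 + 21)*o(-4, a(-3)) = 2*5² + (-1*2 + 21)*(-7*(-3)³) = 2*25 + (-2 + 21)*(-7*(-27)) = 50 + 19*189 = 50 + 3591 = 3641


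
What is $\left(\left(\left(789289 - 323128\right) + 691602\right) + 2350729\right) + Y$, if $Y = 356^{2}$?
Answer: $3635228$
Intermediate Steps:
$Y = 126736$
$\left(\left(\left(789289 - 323128\right) + 691602\right) + 2350729\right) + Y = \left(\left(\left(789289 - 323128\right) + 691602\right) + 2350729\right) + 126736 = \left(\left(466161 + 691602\right) + 2350729\right) + 126736 = \left(1157763 + 2350729\right) + 126736 = 3508492 + 126736 = 3635228$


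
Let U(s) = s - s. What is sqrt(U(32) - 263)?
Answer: I*sqrt(263) ≈ 16.217*I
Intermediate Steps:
U(s) = 0
sqrt(U(32) - 263) = sqrt(0 - 263) = sqrt(-263) = I*sqrt(263)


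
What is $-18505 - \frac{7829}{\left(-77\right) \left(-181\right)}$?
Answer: $- \frac{257912014}{13937} \approx -18506.0$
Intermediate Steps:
$-18505 - \frac{7829}{\left(-77\right) \left(-181\right)} = -18505 - \frac{7829}{13937} = - \frac{257912014}{13937}$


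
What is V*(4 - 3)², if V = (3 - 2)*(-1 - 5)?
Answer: -6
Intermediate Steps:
V = -6 (V = 1*(-6) = -6)
V*(4 - 3)² = -6*(4 - 3)² = -6*1² = -6*1 = -6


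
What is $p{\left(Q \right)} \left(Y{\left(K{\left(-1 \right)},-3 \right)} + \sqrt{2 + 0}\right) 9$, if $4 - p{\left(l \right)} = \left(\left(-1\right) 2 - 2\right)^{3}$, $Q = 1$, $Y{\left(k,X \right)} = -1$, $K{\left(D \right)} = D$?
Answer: $-612 + 612 \sqrt{2} \approx 253.5$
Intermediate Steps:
$p{\left(l \right)} = 68$ ($p{\left(l \right)} = 4 - \left(\left(-1\right) 2 - 2\right)^{3} = 4 - \left(-2 - 2\right)^{3} = 4 - \left(-4\right)^{3} = 4 - -64 = 4 + 64 = 68$)
$p{\left(Q \right)} \left(Y{\left(K{\left(-1 \right)},-3 \right)} + \sqrt{2 + 0}\right) 9 = 68 \left(-1 + \sqrt{2 + 0}\right) 9 = 68 \left(-1 + \sqrt{2}\right) 9 = \left(-68 + 68 \sqrt{2}\right) 9 = -612 + 612 \sqrt{2}$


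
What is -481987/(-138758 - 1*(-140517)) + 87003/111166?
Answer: -53427528565/195540994 ≈ -273.23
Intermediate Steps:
-481987/(-138758 - 1*(-140517)) + 87003/111166 = -481987/(-138758 + 140517) + 87003*(1/111166) = -481987/1759 + 87003/111166 = -53427528565/195540994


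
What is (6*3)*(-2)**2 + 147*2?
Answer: 366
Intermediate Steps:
(6*3)*(-2)**2 + 147*2 = 18*4 + 294 = 72 + 294 = 366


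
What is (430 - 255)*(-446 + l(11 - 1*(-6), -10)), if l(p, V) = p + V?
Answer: -76825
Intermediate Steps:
l(p, V) = V + p
(430 - 255)*(-446 + l(11 - 1*(-6), -10)) = (430 - 255)*(-446 + (-10 + (11 - 1*(-6)))) = 175*(-446 + (-10 + (11 + 6))) = 175*(-446 + (-10 + 17)) = 175*(-446 + 7) = 175*(-439) = -76825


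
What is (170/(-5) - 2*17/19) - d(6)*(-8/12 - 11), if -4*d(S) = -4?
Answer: -1375/57 ≈ -24.123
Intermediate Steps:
d(S) = 1 (d(S) = -¼*(-4) = 1)
(170/(-5) - 2*17/19) - d(6)*(-8/12 - 11) = (170/(-5) - 2*17/19) - (-8/12 - 11) = (170*(-⅕) - 34*1/19) - (-8*1/12 - 11) = (-34 - 34/19) - (-⅔ - 11) = -680/19 - (-35)/3 = -680/19 - 1*(-35/3) = -680/19 + 35/3 = -1375/57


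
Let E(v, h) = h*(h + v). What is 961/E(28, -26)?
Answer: -961/52 ≈ -18.481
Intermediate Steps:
961/E(28, -26) = 961/((-26*(-26 + 28))) = 961/((-26*2)) = 961/(-52) = 961*(-1/52) = -961/52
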